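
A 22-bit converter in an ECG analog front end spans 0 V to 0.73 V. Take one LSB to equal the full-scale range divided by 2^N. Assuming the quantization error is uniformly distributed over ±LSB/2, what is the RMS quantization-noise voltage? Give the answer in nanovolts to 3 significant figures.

V_FS = 0.73 V.
LSB = 0.73 V / 2^22 = 174.05 nV.
RMS of a uniform error over width LSB is LSB/√12 = 50.2 nV.

50.2 nV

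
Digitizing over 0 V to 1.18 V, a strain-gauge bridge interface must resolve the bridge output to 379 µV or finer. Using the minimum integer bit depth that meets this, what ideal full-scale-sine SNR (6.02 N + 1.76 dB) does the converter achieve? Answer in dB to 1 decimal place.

Span = 1.18 V.
1.18 V / 379 µV = 3113. Since 2^11 = 2048 and 2^12 = 4096, N = 12.
SNR = 6.02 × 12 + 1.76 = 74.00 dB.

74.0 dB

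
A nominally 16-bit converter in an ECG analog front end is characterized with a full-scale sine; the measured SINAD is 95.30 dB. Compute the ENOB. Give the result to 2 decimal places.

Inverting SNR = 6.02 N + 1.76: N_eff = (95.30 − 1.76)/6.02 = 15.5382.

15.54 bits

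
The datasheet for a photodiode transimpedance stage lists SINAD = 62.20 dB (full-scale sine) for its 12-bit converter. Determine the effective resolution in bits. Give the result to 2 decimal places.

(62.20 − 1.76) / 6.02 = 60.44/6.02 = 10.0399 effective bits.

10.04 bits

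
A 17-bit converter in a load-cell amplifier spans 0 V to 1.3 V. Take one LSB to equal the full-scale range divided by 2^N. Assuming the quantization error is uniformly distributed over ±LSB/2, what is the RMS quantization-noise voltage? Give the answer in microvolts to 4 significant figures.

2.863 µV

Full-scale range = 1.3 V.
Step size = 1.3/131072 V = 9.91821 µV.
For a uniform distribution on [−LSB/2, +LSB/2], V_rms = LSB/√12 = 9.91821 µV/3.4641 = 2.863 µV.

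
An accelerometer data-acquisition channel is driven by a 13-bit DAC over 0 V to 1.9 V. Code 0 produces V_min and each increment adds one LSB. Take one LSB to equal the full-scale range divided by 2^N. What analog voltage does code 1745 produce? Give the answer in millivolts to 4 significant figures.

Full-scale range = 1.9 V. LSB = 1.9 V / 2^13.
Output = V_min + (1745/8192) × range = 0 + 0.213013 × 1.9 V
      = 0 V + 0.404724 V = 0.404724 V.

404.7 mV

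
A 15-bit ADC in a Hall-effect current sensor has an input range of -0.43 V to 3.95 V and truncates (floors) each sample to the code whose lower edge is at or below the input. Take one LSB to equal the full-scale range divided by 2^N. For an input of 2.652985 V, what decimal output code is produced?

The full-scale span is 3.95 − (-0.43) = 4.38 V. LSB = 4.38 V / 2^15 ≈ 133.7 µV.
code = ⌊(V_in − V_min)/LSB⌋ = ⌊(V_in − V_min) × 2^15 / range⌋
     = ⌊(2.652985 − (-0.43)) × 32768 / 4.38⌋ = ⌊3.082985 × 32768/4.38⌋
     = ⌊23064.670⌋ = 23064.

23064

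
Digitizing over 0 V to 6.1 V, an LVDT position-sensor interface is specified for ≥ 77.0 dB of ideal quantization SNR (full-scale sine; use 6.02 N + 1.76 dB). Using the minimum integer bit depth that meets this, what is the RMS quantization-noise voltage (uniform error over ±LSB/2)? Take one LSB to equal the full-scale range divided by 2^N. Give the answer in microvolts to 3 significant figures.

215 µV

V_FS = 6.1 V.
6.02 N + 1.76 ≥ 77.0 gives N ≥ 12.498, so the minimum integer is 13.
LSB = 6.1 V / 2^13 = 0.74463 mV.
σ_q = LSB/√12 = 0.74463 mV/3.4641 = 215 µV.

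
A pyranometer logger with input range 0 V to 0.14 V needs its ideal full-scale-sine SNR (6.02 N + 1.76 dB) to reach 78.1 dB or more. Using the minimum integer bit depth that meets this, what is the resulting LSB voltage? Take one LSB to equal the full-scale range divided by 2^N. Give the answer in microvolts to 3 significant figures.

17.1 µV

Range is 0.14 V.
Required N = ⌈(78.1 − 1.76)/6.02⌉ = ⌈12.681⌉ = 13.
LSB = 0.14 V ÷ 2^13 = 0.14/8192 V = 17.1 µV.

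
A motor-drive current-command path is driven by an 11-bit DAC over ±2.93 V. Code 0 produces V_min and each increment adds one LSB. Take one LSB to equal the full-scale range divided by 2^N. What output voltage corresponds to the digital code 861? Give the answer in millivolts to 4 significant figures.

-466.4 mV

Span: 2.93 V − (-2.93 V) = 5.86 V. LSB = 5.86 V / 2^11.
V_out = V_min + code × LSB = -2.93 V + 861 × 5.86 V / 2048
      = -2.93 + 2.46360 = -0.466396 V.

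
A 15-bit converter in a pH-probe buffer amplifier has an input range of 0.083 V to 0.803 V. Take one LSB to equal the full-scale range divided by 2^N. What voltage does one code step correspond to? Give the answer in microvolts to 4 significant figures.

Range = 0.803 − (0.083) = 0.72 V.
2^15 = 32768 levels.
LSB = 0.72 V / 2^15 = 21.97 µV.

21.97 µV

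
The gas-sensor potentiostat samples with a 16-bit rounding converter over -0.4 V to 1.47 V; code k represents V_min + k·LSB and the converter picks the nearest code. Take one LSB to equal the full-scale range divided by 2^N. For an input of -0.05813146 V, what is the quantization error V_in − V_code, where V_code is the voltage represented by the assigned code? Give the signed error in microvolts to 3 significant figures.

Span: 1.47 V − (-0.4 V) = 1.87 V. LSB = 1.87 V / 2^16 ≈ 28.53 µV.
(V_in − V_min)/LSB = (-0.05813146 − (-0.4)) × 65536/1.87 = 11981.1212 → nearest code k = 11981.
Reconstructed level: -0.4 + 11981 × 1.87/65536 V = -0.058134918213 V.
V_in − V_code = -0.05813146 − (-0.058134918213) = +3.46 µV.

+3.46 µV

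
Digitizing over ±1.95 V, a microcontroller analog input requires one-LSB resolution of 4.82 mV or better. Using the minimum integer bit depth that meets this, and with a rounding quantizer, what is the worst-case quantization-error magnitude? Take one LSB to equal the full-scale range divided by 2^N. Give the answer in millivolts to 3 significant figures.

1.90 mV

Full-scale range = 1.95 V − (-1.95 V) = 3.9 V.
Levels needed ≥ 3.9/4.82 mV = 809.1. 2^10 = 1024 suffices, so N_min = 10.
LSB = 3.9 V ÷ 2^10 = 3.9/1024 V = 3.8086 mV.
|e|_max = LSB/2 = 1.90 mV.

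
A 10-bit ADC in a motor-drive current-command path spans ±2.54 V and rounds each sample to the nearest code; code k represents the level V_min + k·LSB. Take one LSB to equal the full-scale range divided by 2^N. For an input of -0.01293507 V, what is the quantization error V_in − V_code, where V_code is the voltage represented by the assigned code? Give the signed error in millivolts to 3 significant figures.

+1.95 mV

Full-scale range = 2.54 V − (-2.54 V) = 5.08 V. LSB = 5.08 V / 2^10 ≈ 4.961 mV.
Position in LSBs: (-0.01293507 − (-2.54)) × 1024/5.08 = 509.3926; rounding gives k = 509.
Reconstructed level: -2.54 + 509 × 5.08/1024 V = -0.01488281250 V.
e = -0.01293507 − (-0.01488281250) = +1.95 mV.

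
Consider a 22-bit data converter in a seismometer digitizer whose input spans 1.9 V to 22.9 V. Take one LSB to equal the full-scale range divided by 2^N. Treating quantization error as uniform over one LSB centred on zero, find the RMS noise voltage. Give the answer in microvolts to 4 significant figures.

1.445 µV

Full-scale range = 22.9 V − (1.9 V) = 21 V.
Step size = 21/4194304 V = 5.00679 µV.
For a uniform distribution on [−LSB/2, +LSB/2], V_rms = LSB/√12 = 5.00679 µV/3.4641 = 1.445 µV.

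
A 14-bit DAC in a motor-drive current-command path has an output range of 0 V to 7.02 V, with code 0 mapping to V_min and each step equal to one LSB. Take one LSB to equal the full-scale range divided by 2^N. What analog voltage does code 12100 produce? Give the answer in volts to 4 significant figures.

Full-scale range = 7.02 V. LSB = 7.02 V / 2^14.
V_out = 0 + 12100 × (7.02/16384) V
      = 0 V + 5.18445 V = 5.18445 V.

5.184 V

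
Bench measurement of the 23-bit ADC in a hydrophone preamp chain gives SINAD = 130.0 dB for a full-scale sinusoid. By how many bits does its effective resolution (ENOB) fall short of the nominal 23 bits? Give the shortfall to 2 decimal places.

1.70 bits

ENOB = (SINAD − 1.76)/6.02 = (130.0 − 1.76)/6.02 = 21.3023 bits.
23 − 21.3023 = 1.70 bits below nominal.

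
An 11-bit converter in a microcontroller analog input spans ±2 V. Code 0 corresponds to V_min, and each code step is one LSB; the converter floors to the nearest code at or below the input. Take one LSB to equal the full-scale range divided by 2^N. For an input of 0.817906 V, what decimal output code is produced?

Span: 2 V − (-2 V) = 4 V. LSB = 4 V / 2^11 ≈ 1.953 mV.
code = ⌊(V_in − V_min)/LSB⌋ = ⌊(V_in − V_min) × 2^11 / range⌋
     = ⌊(0.817906 − (-2)) × 2048 / 4⌋ = ⌊2.817906 × 2048/4⌋
     = ⌊1442.768⌋ = 1442.

1442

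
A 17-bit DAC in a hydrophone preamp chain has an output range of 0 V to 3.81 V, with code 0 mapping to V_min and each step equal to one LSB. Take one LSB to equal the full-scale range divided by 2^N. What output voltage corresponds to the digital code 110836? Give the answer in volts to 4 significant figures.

V_FS = 3.81 V. LSB = 3.81 V / 2^17.
Output = V_min + (110836/131072) × range = 0 + 0.845612 × 3.81 V
      = 0 V + 3.22178 V = 3.22178 V.

3.222 V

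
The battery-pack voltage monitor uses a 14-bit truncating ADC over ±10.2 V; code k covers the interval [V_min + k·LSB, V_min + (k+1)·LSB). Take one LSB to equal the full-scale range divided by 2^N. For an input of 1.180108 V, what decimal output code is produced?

9139

Range = 10.2 − (-10.2) = 20.4 V. LSB = 20.4 V / 2^14 ≈ 1.245 mV.
code = ⌊(V_in − V_min)/LSB⌋ = ⌊(V_in − V_min) × 2^14 / range⌋
     = ⌊(1.180108 − (-10.2)) × 16384 / 20.4⌋ = ⌊11.380108 × 16384/20.4⌋
     = ⌊9139.789⌋ = 9139.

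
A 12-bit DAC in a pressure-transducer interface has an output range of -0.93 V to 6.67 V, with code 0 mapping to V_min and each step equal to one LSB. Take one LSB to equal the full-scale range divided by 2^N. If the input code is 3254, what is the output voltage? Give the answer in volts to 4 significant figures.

5.108 V

The full-scale span is 6.67 − (-0.93) = 7.6 V. LSB = 7.6 V / 2^12.
V_out = -0.93 + 3254 × (7.6/4096) V
      = -0.93 + 6.03770 = 5.10770 V.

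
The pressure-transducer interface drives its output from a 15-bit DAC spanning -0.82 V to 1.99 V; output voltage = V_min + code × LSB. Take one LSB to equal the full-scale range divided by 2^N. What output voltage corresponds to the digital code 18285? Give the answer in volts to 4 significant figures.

0.7480 V

Full-scale range = 1.99 V − (-0.82 V) = 2.81 V. LSB = 2.81 V / 2^15.
Output = V_min + (18285/32768) × range = -0.82 + 0.558014 × 2.81 V
      = -0.82 + 1.56802 = 0.748019 V.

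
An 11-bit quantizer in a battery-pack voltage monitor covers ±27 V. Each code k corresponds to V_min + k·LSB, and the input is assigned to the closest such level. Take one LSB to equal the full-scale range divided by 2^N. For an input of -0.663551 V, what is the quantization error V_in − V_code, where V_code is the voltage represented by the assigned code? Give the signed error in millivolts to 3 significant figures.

Range = 27 − (-27) = 54 V. LSB = 54 V / 2^11 ≈ 26.37 mV.
Position in LSBs: (-0.663551 − (-27)) × 2048/54 = 998.8342; rounding gives k = 999.
Reconstructed level: -27 + 999 × 54/2048 V = -0.6591796875 V.
V_in − V_code = -0.663551 − (-0.6591796875) = −4.37 mV.

−4.37 mV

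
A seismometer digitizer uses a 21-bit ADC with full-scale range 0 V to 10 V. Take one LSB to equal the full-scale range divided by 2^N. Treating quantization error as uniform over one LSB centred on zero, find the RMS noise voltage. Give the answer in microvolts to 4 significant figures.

1.377 µV

Range is 10 V.
Step size = 10/2097152 V = 4.76837 µV.
RMS of a uniform error over width LSB is LSB/√12 = 1.377 µV.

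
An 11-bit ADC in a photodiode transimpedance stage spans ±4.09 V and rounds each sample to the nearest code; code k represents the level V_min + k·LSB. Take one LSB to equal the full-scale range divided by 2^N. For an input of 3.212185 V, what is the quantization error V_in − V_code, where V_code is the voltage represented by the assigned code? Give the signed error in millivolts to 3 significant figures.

Range = 4.09 − (-4.09) = 8.18 V. LSB = 8.18 V / 2^11 ≈ 3.994 mV.
Position in LSBs: (3.212185 − (-4.09)) × 2048/8.18 = 1828.2243; rounding gives k = 1828.
V_code = V_min + k × range/2^11 = -4.09 + 1828 × 8.18/2048 = 3.211289063 V.
V_in − V_code = 3.212185 − (3.211289063) = +0.896 mV.

+0.896 mV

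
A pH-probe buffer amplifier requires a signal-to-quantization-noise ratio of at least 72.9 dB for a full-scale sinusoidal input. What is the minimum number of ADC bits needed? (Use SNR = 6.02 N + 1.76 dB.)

12 bits

Solving 6.02 N ≥ 72.9 − 1.76: N ≥ 11.817. Round up → N = 12.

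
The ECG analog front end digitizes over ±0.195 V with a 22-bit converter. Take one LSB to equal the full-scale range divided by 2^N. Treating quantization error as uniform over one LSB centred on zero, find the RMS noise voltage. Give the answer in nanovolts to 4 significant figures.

Full-scale range = 0.195 V − (-0.195 V) = 0.39 V.
Step size = 0.39/4194304 V = 92.9832 nV.
σ_q = LSB/√12 = 92.9832 nV/3.4641 = 26.84 nV.

26.84 nV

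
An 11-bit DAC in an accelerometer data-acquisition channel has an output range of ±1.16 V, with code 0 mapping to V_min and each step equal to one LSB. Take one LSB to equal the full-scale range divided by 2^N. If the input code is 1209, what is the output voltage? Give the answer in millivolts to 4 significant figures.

209.6 mV

Span: 1.16 V − (-1.16 V) = 2.32 V. LSB = 2.32 V / 2^11.
V_out = -1.16 + 1209 × (2.32/2048) V
      = -1.16 + 1.36957 = 0.209570 V.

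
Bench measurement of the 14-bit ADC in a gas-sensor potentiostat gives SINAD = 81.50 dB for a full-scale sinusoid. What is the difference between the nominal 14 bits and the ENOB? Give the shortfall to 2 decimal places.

0.75 bits

ENOB = (SINAD − 1.76)/6.02 = (81.50 − 1.76)/6.02 = 13.2458 bits.
Shortfall = 14 − 13.2458 = 0.7542 bits.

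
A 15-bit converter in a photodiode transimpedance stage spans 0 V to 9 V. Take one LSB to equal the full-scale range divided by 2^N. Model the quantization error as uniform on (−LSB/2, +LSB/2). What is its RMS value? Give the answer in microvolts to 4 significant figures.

Span = 9 V.
LSB = 9 V ÷ 2^15 = 9/32768 V = 274.658 µV.
V_rms = LSB/√12 = 274.658 µV / √12 = 79.29 µV.

79.29 µV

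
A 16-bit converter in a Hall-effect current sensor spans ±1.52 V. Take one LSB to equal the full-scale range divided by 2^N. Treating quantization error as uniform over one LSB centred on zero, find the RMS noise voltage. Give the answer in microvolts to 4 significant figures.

The full-scale span is 1.52 − (-1.52) = 3.04 V.
Step size = 3.04/65536 V = 46.3867 µV.
V_rms = LSB/√12 = 46.3867 µV / √12 = 13.39 µV.

13.39 µV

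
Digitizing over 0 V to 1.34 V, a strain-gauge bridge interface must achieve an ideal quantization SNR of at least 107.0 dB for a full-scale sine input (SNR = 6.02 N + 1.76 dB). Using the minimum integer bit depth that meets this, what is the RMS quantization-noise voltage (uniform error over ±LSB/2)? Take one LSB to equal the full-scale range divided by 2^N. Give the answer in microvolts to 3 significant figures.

1.48 µV

V_FS = 1.34 V.
Required N = ⌈(107.0 − 1.76)/6.02⌉ = ⌈17.482⌉ = 18.
Step size = 1.34/262144 V = 5.1117 µV.
V_rms = LSB/√12 = 1.48 µV.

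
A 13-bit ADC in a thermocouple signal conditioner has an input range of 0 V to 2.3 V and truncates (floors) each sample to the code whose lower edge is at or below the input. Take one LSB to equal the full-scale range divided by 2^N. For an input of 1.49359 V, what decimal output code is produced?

5319

Full-scale range = 2.3 V. LSB = 2.3 V / 2^13 ≈ 280.8 µV.
(V_in − V_min) × 2^13/range = (1.49359 − (0)) × 8192/2.3 = 5319.778.
Floor → code = 5319.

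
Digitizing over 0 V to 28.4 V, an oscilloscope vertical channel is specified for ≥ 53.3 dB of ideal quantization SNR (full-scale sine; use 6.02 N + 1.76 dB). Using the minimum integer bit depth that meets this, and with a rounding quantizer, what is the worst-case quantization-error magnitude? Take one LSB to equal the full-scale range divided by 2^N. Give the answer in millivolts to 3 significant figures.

Range is 28.4 V.
Required N = ⌈(53.3 − 1.76)/6.02⌉ = ⌈8.561⌉ = 9.
One LSB is 28.4 V / 512 = 55.469 mV.
Half an LSB is 27.7 mV.

27.7 mV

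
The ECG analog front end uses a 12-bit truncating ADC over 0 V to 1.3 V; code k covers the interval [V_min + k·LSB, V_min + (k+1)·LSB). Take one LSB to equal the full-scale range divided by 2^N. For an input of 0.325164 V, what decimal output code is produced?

1024

Span = 1.3 V. LSB = 1.3 V / 2^12 ≈ 317.4 µV.
code = ⌊(V_in − V_min)/LSB⌋ = ⌊(V_in − V_min) × 2^12 / range⌋
     = ⌊(0.325164 − (0)) × 4096 / 1.3⌋ = ⌊0.325164 × 4096/1.3⌋
     = ⌊1024.517⌋ = 1024.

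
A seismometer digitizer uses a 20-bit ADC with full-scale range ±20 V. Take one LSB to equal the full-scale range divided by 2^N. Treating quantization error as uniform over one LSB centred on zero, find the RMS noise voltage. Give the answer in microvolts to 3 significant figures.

Full-scale range = 20 V − (-20 V) = 40 V.
LSB = 40 V ÷ 2^20 = 40/1048576 V = 38.147 µV.
σ_q = LSB/√12 = 38.147 µV/3.4641 = 11.0 µV.

11.0 µV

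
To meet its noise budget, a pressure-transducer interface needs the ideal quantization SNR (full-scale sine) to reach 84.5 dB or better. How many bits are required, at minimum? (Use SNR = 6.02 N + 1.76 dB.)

6.02 N + 1.76 ≥ 84.5 gives N ≥ 13.744, so the minimum integer is 14.

14 bits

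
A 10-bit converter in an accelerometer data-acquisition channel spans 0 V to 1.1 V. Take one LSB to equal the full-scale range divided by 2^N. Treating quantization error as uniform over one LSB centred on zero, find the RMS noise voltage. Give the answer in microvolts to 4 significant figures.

310.1 µV

V_FS = 1.1 V.
LSB = 1.1 V ÷ 2^10 = 1.1/1024 V = 1.07422 mV.
RMS of a uniform error over width LSB is LSB/√12 = 310.1 µV.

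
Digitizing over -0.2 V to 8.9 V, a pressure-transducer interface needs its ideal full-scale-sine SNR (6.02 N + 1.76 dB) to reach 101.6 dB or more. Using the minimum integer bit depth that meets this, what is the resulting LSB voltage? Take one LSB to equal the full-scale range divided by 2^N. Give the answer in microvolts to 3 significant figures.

69.4 µV

Range = 8.9 − (-0.2) = 9.1 V.
Solving 6.02 N ≥ 101.6 − 1.76: N ≥ 16.585. Round up → N = 17.
LSB = 9.1 V / 2^17 = 69.4 µV.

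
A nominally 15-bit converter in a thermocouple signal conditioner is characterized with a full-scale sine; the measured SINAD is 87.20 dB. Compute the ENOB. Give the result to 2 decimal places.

(87.20 − 1.76) / 6.02 = 85.44/6.02 = 14.1927 effective bits.

14.19 bits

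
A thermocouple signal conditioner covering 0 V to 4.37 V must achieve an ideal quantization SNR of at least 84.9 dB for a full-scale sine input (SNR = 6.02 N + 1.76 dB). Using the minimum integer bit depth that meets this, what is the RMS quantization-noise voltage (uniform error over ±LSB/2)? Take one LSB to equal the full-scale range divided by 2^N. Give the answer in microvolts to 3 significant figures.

Range is 4.37 V.
Required N = ⌈(84.9 − 1.76)/6.02⌉ = ⌈13.811⌉ = 14.
Step size = 4.37/16384 V = 266.72 µV.
RMS noise = LSB/√12 = 77.0 µV.

77.0 µV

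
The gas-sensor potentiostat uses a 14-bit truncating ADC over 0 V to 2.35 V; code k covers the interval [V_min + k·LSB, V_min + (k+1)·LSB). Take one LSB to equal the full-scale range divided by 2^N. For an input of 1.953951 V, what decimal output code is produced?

V_FS = 2.35 V. LSB = 2.35 V / 2^14 ≈ 143.4 µV.
V_in − V_min = 1.953951 − (0) = 1.953951 V.
Divide by LSB: 1.953951 × 16384/2.35 = 13622.7801.
Truncating gives code 13622.

13622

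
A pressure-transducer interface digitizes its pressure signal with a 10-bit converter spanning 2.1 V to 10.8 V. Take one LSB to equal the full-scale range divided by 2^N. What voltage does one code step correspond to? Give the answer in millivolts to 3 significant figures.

8.50 mV

Range = 10.8 − (2.1) = 8.7 V.
2^10 = 1024 levels.
Step size = 8.7/1024 V = 8.50 mV.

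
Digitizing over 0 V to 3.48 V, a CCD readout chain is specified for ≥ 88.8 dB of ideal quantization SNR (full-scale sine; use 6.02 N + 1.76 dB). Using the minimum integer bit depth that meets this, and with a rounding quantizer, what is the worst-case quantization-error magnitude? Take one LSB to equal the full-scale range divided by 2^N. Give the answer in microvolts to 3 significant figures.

53.1 µV

Span = 3.48 V.
Required N = ⌈(88.8 − 1.76)/6.02⌉ = ⌈14.458⌉ = 15.
LSB = 3.48 V ÷ 2^15 = 3.48/32768 V = 106.20 µV.
Max error for round-to-nearest is LSB/2 = 53.1 µV.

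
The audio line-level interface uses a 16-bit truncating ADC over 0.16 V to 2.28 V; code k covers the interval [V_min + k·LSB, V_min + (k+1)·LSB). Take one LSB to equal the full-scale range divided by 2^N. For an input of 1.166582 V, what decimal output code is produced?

31116

The full-scale span is 2.28 − (0.16) = 2.12 V. LSB = 2.12 V / 2^16 ≈ 32.35 µV.
V_in − V_min = 1.166582 − (0.16) = 1.006582 V.
Divide by LSB: 1.006582 × 65536/2.12 = 31116.6783.
Truncating gives code 31116.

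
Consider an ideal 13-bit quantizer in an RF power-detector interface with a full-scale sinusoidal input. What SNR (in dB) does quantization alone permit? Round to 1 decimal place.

Ideal quantization SNR: 6.02 × 13 + 1.76 dB = 80.0 dB.

80.0 dB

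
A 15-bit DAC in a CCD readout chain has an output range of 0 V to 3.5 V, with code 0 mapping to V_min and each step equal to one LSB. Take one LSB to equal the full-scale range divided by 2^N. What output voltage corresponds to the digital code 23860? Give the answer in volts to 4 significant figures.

2.549 V

Span = 3.5 V. LSB = 3.5 V / 2^15.
Output = V_min + (23860/32768) × range = 0 + 0.728149 × 3.5 V
      = 0 + 2.54852 = 2.54852 V.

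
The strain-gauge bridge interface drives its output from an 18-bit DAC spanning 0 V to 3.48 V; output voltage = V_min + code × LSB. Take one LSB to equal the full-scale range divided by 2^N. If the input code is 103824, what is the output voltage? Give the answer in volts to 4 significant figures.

1.378 V

V_FS = 3.48 V. LSB = 3.48 V / 2^18.
V_out = V_min + code × LSB = 0 V + 103824 × 3.48 V / 262144
      = 0 + 1.37828 = 1.37828 V.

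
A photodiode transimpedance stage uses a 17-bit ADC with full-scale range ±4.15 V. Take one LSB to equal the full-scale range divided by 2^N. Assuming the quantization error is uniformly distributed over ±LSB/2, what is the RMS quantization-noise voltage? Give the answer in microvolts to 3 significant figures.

Full-scale range = 4.15 V − (-4.15 V) = 8.3 V.
LSB = 8.3 V / 2^17 = 63.324 µV.
For a uniform distribution on [−LSB/2, +LSB/2], V_rms = LSB/√12 = 63.324 µV/3.4641 = 18.3 µV.

18.3 µV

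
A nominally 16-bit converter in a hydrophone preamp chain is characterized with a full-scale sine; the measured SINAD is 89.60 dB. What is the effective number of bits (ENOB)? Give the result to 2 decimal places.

14.59 bits

ENOB = (SINAD − 1.76) / 6.02 = (89.60 − 1.76) / 6.02 = 87.84 / 6.02 = 14.5914.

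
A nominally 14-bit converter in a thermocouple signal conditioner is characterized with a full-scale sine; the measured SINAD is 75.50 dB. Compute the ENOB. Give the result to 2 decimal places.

(75.50 − 1.76) / 6.02 = 73.74/6.02 = 12.2492 effective bits.

12.25 bits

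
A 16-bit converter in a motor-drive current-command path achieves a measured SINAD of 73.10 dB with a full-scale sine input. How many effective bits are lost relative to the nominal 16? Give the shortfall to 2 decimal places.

N_eff = (73.10 − 1.76)/6.02 = 11.8505 bits.
Shortfall = 16 − 11.8505 = 4.1495 bits.

4.15 bits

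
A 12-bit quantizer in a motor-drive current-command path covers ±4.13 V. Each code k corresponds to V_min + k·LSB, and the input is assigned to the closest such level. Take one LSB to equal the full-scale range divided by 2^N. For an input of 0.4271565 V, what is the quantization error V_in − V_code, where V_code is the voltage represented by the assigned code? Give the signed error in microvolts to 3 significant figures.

Span: 4.13 V − (-4.13 V) = 8.26 V. LSB = 8.26 V / 2^12 ≈ 2.017 mV.
(0.4271565 − (-4.13)) / LSB = 4.5571565 × 4096/8.26 = 2259.8200. Nearest integer: k = 2260.
V_code = V_min + k × range/2^12 = -4.13 + 2260 × 8.26/4096 = 0.4275195313 V.
Error = V_in − V_code = 0.4271565 − (0.4275195313) = −363 µV.

−363 µV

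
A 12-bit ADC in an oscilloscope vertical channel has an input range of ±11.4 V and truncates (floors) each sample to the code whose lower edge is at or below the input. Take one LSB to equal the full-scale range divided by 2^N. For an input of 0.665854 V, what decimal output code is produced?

Range = 11.4 − (-11.4) = 22.8 V. LSB = 22.8 V / 2^12 ≈ 5.566 mV.
V_in − V_min = 0.665854 − (-11.4) = 12.065854 V.
Divide by LSB: 12.065854 × 4096/22.8 = 2167.6201.
Truncating gives code 2167.

2167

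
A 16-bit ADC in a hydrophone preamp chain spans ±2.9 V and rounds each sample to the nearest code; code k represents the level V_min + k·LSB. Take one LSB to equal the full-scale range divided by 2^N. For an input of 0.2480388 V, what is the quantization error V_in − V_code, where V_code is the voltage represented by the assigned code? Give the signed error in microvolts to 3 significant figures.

Range = 2.9 − (-2.9) = 5.8 V. LSB = 5.8 V / 2^16 ≈ 88.50 µV.
(V_in − V_min)/LSB = (0.2480388 − (-2.9)) × 65536/5.8 = 35570.6674 → nearest code k = 35571.
V_code = V_min + k × range/2^16 = -2.9 + 35571 × 5.8/65536 = 0.24806823730 V.
e = 0.2480388 − (0.24806823730) = −29.4 µV.

−29.4 µV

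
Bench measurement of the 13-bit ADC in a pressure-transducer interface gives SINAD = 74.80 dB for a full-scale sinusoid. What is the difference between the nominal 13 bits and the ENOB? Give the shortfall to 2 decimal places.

0.87 bits

Effective bits = (74.80 − 1.76)/6.02 = 12.1329.
Shortfall = 13 − 12.1329 = 0.8671 bits.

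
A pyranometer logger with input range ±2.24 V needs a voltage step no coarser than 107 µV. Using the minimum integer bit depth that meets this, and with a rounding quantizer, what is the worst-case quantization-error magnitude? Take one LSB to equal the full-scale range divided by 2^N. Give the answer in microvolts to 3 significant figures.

The full-scale span is 2.24 − (-2.24) = 4.48 V.
Levels needed ≥ 4.48/107 µV = 41870. 2^16 = 65536 suffices, so N_min = 16.
Step size = 4.48/65536 V = 68.359 µV.
Max error for round-to-nearest is LSB/2 = 34.2 µV.

34.2 µV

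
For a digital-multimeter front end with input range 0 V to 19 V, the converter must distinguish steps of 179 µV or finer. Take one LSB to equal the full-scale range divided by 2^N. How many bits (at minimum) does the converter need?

Range is 19 V.
Required number of levels: 19/179 µV = 106150; smallest N with 2^N ≥ that is 17.

17 bits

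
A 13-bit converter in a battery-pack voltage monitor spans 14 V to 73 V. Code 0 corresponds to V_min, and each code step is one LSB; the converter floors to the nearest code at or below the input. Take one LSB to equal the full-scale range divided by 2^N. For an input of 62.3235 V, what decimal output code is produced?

Full-scale range = 73 V − (14 V) = 59 V. LSB = 59 V / 2^13 ≈ 7.202 mV.
V_in − V_min = 62.3235 − (14) = 48.3235 V.
Divide by LSB: 48.3235 × 8192/59 = 6709.5951.
Truncating gives code 6709.

6709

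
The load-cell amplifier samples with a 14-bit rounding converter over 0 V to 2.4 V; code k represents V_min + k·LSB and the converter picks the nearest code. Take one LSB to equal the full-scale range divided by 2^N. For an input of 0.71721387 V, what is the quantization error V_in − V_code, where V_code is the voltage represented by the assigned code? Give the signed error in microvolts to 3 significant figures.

Span = 2.4 V. LSB = 2.4 V / 2^14 ≈ 146.5 µV.
(0.71721387 − (0)) / LSB = 0.71721387 × 16384/2.4 = 4896.1800. Nearest integer: k = 4896.
V_code = 0 + (4896/16384) × 2.4 = 0.71718750000 V.
V_in − V_code = 0.71721387 − (0.71718750000) = +26.4 µV.

+26.4 µV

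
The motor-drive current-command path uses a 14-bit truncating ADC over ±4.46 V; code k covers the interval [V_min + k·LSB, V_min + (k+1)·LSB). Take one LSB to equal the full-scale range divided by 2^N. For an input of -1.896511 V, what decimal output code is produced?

Full-scale range = 4.46 V − (-4.46 V) = 8.92 V. LSB = 8.92 V / 2^14 ≈ 0.5444 mV.
V_in − V_min = -1.896511 − (-4.46) = 2.563489 V.
Divide by LSB: 2.563489 × 16384/8.92 = 4708.5430.
Truncating gives code 4708.

4708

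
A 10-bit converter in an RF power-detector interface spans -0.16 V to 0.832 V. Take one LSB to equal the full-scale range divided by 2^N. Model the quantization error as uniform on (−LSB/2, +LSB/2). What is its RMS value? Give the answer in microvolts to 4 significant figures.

279.7 µV

Full-scale range = 0.832 V − (-0.16 V) = 0.992 V.
LSB = 0.992 V ÷ 2^10 = 0.992/1024 V = 0.968750 mV.
V_rms = LSB/√12 = 0.968750 mV / √12 = 279.7 µV.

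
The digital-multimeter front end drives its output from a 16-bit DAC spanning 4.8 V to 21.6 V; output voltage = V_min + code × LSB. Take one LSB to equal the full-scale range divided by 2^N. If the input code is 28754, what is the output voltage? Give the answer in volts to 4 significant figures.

Range = 21.6 − (4.8) = 16.8 V. LSB = 16.8 V / 2^16.
V_out = V_min + code × LSB = 4.8 V + 28754 × 16.8 V / 65536
      = 4.8 + 7.37102 = 12.1710 V.

12.17 V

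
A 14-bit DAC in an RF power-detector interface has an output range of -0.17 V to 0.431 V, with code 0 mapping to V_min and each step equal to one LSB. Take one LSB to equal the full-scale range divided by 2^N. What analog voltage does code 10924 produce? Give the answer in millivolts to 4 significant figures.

The full-scale span is 0.431 − (-0.17) = 0.601 V. LSB = 0.601 V / 2^14.
Output = V_min + (10924/16384) × range = -0.17 + 0.666748 × 0.601 V
      = -0.17 + 0.400716 = 0.230716 V.

230.7 mV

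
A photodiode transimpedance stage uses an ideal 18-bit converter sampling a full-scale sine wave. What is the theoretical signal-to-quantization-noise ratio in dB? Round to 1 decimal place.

110.1 dB

For an ideal N-bit converter with full-scale sine input, SNR = 6.02 N + 1.76 dB. SNR = 6.02 × 18 + 1.76 = 108.36 + 1.76 = 110.12 dB.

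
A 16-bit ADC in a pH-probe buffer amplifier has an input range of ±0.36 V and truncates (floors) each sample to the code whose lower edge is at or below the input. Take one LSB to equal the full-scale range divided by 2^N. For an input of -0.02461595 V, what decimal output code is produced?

Span: 0.36 V − (-0.36 V) = 0.72 V. LSB = 0.72 V / 2^16 ≈ 10.99 µV.
(V_in − V_min) × 2^16/range = (-0.02461595 − (-0.36)) × 65536/0.72 = 30527.402.
Floor → code = 30527.

30527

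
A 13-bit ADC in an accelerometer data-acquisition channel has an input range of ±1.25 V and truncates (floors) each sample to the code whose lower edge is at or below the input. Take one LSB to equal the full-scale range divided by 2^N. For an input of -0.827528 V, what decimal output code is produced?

1384

Range = 1.25 − (-1.25) = 2.5 V. LSB = 2.5 V / 2^13 ≈ 305.2 µV.
V_in − V_min = -0.827528 − (-1.25) = 0.422472 V.
Divide by LSB: 0.422472 × 8192/2.5 = 1384.3562.
Truncating gives code 1384.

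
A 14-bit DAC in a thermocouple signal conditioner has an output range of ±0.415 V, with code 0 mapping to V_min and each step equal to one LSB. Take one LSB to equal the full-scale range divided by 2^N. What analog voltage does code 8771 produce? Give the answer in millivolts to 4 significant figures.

Range = 0.415 − (-0.415) = 0.83 V. LSB = 0.83 V / 2^14.
Output = V_min + (8771/16384) × range = -0.415 + 0.535339 × 0.83 V
      = -0.415 + 0.444332 = 0.0293317 V.

29.33 mV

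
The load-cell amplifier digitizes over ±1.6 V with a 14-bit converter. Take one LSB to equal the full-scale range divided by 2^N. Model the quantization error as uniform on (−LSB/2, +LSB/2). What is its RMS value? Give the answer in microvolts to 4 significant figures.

Span: 1.6 V − (-1.6 V) = 3.2 V.
LSB = 3.2 V / 2^14 = 195.313 µV.
σ_q = LSB/√12 = 195.313 µV/3.4641 = 56.38 µV.

56.38 µV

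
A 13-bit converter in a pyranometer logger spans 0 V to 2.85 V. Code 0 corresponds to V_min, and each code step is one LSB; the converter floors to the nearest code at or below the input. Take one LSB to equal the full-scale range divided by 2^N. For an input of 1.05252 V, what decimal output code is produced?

3025

Range is 2.85 V. LSB = 2.85 V / 2^13 ≈ 347.9 µV.
(V_in − V_min) × 2^13/range = (1.05252 − (0)) × 8192/2.85 = 3025.349.
Floor → code = 3025.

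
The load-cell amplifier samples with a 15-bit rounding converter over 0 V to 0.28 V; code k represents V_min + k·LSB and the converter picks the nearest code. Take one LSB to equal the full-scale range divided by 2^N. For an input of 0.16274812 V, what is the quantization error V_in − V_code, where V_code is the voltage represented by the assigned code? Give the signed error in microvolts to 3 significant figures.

V_FS = 0.28 V. LSB = 0.28 V / 2^15 ≈ 8.545 µV.
Position in LSBs: (0.16274812 − (0)) × 32768/0.28 = 19046.1800; rounding gives k = 19046.
Reconstructed level: 0 + 19046 × 0.28/32768 V = 0.16274658203 V.
V_in − V_code = 0.16274812 − (0.16274658203) = +1.54 µV.

+1.54 µV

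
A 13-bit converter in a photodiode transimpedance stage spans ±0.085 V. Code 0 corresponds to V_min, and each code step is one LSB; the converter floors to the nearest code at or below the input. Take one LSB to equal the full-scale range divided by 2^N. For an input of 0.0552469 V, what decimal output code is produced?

6758

Span: 0.085 V − (-0.085 V) = 0.17 V. LSB = 0.17 V / 2^13 ≈ 20.75 µV.
(V_in − V_min) × 2^13/range = (0.0552469 − (-0.085)) × 8192/0.17 = 6758.251.
Floor → code = 6758.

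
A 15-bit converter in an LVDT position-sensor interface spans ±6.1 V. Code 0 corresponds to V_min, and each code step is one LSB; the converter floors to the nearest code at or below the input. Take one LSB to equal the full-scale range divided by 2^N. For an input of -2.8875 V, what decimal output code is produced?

8628

The full-scale span is 6.1 − (-6.1) = 12.2 V. LSB = 12.2 V / 2^15 ≈ 372.3 µV.
code = ⌊(V_in − V_min)/LSB⌋ = ⌊(V_in − V_min) × 2^15 / range⌋
     = ⌊(-2.8875 − (-6.1)) × 32768 / 12.2⌋ = ⌊3.2125 × 32768/12.2⌋
     = ⌊8628.459⌋ = 8628.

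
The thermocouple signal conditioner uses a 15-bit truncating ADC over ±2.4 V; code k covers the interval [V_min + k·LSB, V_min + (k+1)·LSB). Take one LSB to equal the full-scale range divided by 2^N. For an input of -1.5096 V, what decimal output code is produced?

6078

The full-scale span is 2.4 − (-2.4) = 4.8 V. LSB = 4.8 V / 2^15 ≈ 146.5 µV.
code = ⌊(V_in − V_min)/LSB⌋ = ⌊(V_in − V_min) × 2^15 / range⌋
     = ⌊(-1.5096 − (-2.4)) × 32768 / 4.8⌋ = ⌊0.8904 × 32768/4.8⌋
     = ⌊6078.464⌋ = 6078.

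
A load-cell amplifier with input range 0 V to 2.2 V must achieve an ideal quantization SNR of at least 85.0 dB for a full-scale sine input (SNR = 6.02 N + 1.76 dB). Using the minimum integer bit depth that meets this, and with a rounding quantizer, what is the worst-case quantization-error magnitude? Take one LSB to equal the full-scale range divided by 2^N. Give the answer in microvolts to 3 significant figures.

67.1 µV

Range is 2.2 V.
6.02 N + 1.76 ≥ 85.0 gives N ≥ 13.827, so the minimum integer is 14.
LSB = 2.2 V ÷ 2^14 = 2.2/16384 V = 134.28 µV.
Half an LSB is 67.1 µV.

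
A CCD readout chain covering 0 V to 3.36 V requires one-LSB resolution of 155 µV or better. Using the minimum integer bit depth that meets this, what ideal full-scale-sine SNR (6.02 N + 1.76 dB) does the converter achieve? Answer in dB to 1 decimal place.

Span = 3.36 V.
Levels needed ≥ 3.36/155 µV = 21680. 2^15 = 32768 suffices, so N_min = 15.
6.02(15) + 1.76 = 92.06 dB.

92.1 dB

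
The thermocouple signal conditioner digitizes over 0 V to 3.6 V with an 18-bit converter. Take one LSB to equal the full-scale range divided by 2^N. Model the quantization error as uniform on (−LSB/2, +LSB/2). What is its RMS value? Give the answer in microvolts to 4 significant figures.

3.964 µV

Range is 3.6 V.
LSB = 3.6 V / 2^18 = 13.7329 µV.
For a uniform distribution on [−LSB/2, +LSB/2], V_rms = LSB/√12 = 13.7329 µV/3.4641 = 3.964 µV.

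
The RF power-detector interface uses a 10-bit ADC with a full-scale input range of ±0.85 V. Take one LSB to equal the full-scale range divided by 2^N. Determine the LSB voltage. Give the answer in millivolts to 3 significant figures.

The full-scale span is 0.85 − (-0.85) = 1.7 V.
2^10 = 1024 levels.
LSB = 1.7 V ÷ 2^10 = 1.7/1024 V = 1.66 mV.

1.66 mV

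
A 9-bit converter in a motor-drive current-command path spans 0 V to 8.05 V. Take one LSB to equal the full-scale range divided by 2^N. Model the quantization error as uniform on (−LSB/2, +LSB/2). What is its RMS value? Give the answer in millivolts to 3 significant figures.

V_FS = 8.05 V.
LSB = 8.05 V ÷ 2^9 = 8.05/512 V = 15.723 mV.
V_rms = LSB/√12 = 15.723 mV / √12 = 4.54 mV.

4.54 mV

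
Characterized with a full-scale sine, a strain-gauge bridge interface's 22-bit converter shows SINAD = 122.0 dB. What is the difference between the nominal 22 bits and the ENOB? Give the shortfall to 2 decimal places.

N_eff = (122.0 − 1.76)/6.02 = 19.9734 bits.
Shortfall = 22 − 19.9734 = 2.0266 bits.

2.03 bits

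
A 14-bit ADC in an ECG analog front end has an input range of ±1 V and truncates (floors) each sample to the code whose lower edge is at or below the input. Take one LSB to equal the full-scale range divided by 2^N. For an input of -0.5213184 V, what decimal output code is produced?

3921

Span: 1 V − (-1 V) = 2 V. LSB = 2 V / 2^14 ≈ 122.1 µV.
(V_in − V_min) × 2^14/range = (-0.5213184 − (-1)) × 16384/2 = 3921.360.
Floor → code = 3921.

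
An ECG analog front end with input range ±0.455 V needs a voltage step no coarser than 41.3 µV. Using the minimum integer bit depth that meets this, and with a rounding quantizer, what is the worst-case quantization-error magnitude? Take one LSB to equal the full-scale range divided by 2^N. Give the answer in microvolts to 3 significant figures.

13.9 µV

Range = 0.455 − (-0.455) = 0.91 V.
Levels needed ≥ 0.91/41.3 µV = 22030. 2^15 = 32768 suffices, so N_min = 15.
One LSB is 0.91 V / 32768 = 27.771 µV.
Max error for round-to-nearest is LSB/2 = 13.9 µV.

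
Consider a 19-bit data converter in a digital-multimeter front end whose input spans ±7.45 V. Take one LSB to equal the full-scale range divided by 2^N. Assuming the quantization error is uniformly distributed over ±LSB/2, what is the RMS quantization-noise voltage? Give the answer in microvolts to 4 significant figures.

Span: 7.45 V − (-7.45 V) = 14.9 V.
LSB = 14.9 V ÷ 2^19 = 14.9/524288 V = 28.4195 µV.
RMS of a uniform error over width LSB is LSB/√12 = 8.204 µV.

8.204 µV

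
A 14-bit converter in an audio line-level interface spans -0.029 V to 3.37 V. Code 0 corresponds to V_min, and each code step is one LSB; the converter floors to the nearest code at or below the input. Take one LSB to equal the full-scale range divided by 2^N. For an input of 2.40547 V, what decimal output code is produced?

11734

Span: 3.37 V − (-0.029 V) = 3.399 V. LSB = 3.399 V / 2^14 ≈ 207.5 µV.
code = ⌊(V_in − V_min)/LSB⌋ = ⌊(V_in − V_min) × 2^14 / range⌋
     = ⌊(2.40547 − (-0.029)) × 16384 / 3.399⌋ = ⌊2.43447 × 16384/3.399⌋
     = ⌊11734.733⌋ = 11734.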